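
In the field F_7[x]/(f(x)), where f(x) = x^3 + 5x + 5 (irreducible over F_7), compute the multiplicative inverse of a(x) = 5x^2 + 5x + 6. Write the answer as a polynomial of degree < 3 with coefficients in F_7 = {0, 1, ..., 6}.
a(x)^(-1) ≡ 3x^2 + 4x + 6 (mod f(x))

Since f is irreducible over F_7, F_7[x]/(f) is a field and a(x) ≠ 0 has an inverse. Apply the extended Euclidean algorithm to f(x) and a(x) in F_7[x]: f(x) = (3x + 4)·a(x) + (2x + 2);  a(x) = (6x)·(2x + 2) + (6). The last nonzero remainder is the constant 6 = gcd(f, a) in F_7. Back-substituting through the division chain expresses 6 = s(x)·a(x) + t(x)·f(x) with s(x) ≡ 4x^2 + 3x + 1 (mod f), so (4x^2 + 3x + 1)·a(x) ≡ 6 (mod f). Multiplying by 6^(-1) ≡ 6 in F_7 gives a(x)^(-1) ≡ 6·(4x^2 + 3x + 1) ≡ 3x^2 + 4x + 6 (mod f). Check: (5x^2 + 5x + 6)·(3x^2 + 4x + 6) = x^4 + 5x^2 + 5x + 1 ≡ 1 (mod x^3 + 5x + 5).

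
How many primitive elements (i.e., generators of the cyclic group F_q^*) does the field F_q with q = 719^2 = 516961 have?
There are φ(516960) = 137472 primitive elements

F_q^* is cyclic of order q - 1 = 516960. A cyclic group of order m has exactly φ(m) generators. Here m = 516960 = 2^5 · 3^2 · 5 · 359, so the number of primitive elements is φ(516960) = 137472.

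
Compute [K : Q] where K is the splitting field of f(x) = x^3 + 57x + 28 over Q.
[K : Q] = 6

By the rational root test, any rational root of the monic integer polynomial f(x) = x^3 + 57x + 28 must be an integer dividing the constant term 28, i.e. one of ±{1, 2, 4, 7, 14, 28}. Evaluating: f(1) = 86, f(-1) = -30, f(2) = 150, f(-2) = -94, f(4) = 320, f(-4) = -264, f(7) = 770, f(-7) = -714, f(14) = 3570, f(-14) = -3514, f(28) = 23576, f(-28) = -23520; none is 0, so f has no rational root and is therefore irreducible over Q (a cubic with no linear factor over a field is irreducible). For an irreducible cubic, the Galois group is A_3 or S_3 according as the discriminant disc(f) = -4a^3 - 27b^2 = -4·(57)^3 - 27·(28)^2 = -761940 is or is not a square in Q. Here disc(f) = -761940 is not a perfect square in Q, so the Galois group of f over Q is not contained in A_3 and must be all of S_3. The splitting field has degree |S_3| = 6 over Q, so [K : Q] = 6.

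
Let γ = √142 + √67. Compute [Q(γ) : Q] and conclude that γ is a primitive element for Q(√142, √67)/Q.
[Q(γ) : Q] = 4 (equivalently, Q(γ) = Q(√142, √67))

Obviously Q(γ) ⊆ Q(√142, √67), and [Q(√142, √67):Q] = 4 (since 142, 67 are distinct squarefree integers > 1 with 9514 not a perfect square). To show equality we compute the minimal polynomial of γ. From γ = √142 + √67: γ^2 = 142 + 2√(9514) + 67 = 209 + 2√(9514), so γ^2 - 209 = 2√(9514); squaring, (γ^2 - 209)^2 = 4·9514, i.e. γ^4 - 418γ^2 + 43681 - 38056 = 0, i.e. γ^4 - 418γ^2 + 5625 = 0. So γ is a root of x^4 - 418x^2 + 5625. This polynomial is irreducible over Q: it has no rational root (each ±√142 ± √67 is irrational), and any factorization into two quadratics over Q would force √(9514) ∈ Q (pairing opposite roots) or √142, √67 ∈ Q (other pairings), all impossible. Hence [Q(γ):Q] = 4 = [Q(√142, √67):Q], so Q(γ) = Q(√142, √67).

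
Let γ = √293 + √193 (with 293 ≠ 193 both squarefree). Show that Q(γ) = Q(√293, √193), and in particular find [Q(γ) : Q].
[Q(γ) : Q] = 4 (equivalently, Q(γ) = Q(√293, √193))

Obviously Q(γ) ⊆ Q(√293, √193), and [Q(√293, √193):Q] = 4 (since 293, 193 are distinct squarefree integers > 1 with 56549 not a perfect square). To show equality we compute the minimal polynomial of γ. From γ = √293 + √193: γ^2 = 293 + 2√(56549) + 193 = 486 + 2√(56549), so γ^2 - 486 = 2√(56549); squaring, (γ^2 - 486)^2 = 4·56549, i.e. γ^4 - 972γ^2 + 236196 - 226196 = 0, i.e. γ^4 - 972γ^2 + 10000 = 0. So γ is a root of x^4 - 972x^2 + 10000. This polynomial is irreducible over Q: it has no rational root (each ±√293 ± √193 is irrational), and any factorization into two quadratics over Q would force √(56549) ∈ Q (pairing opposite roots) or √293, √193 ∈ Q (other pairings), all impossible. Hence [Q(γ):Q] = 4 = [Q(√293, √193):Q], so Q(γ) = Q(√293, √193).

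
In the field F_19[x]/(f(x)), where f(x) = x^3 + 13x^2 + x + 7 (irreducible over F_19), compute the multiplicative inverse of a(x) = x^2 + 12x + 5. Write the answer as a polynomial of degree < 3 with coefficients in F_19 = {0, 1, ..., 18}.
a(x)^(-1) ≡ 4x^2 + 5x + 13 (mod f(x))

Since f is irreducible over F_19, F_19[x]/(f) is a field and a(x) ≠ 0 has an inverse. Apply the extended Euclidean algorithm to f(x) and a(x) in F_19[x]: f(x) = (x + 1)·a(x) + (3x + 2);  a(x) = (13x + 8)·(3x + 2) + (8). The last nonzero remainder is the constant 8 = gcd(f, a) in F_19. Back-substituting through the division chain expresses 8 = s(x)·a(x) + t(x)·f(x) with s(x) ≡ 13x^2 + 2x + 9 (mod f), so (13x^2 + 2x + 9)·a(x) ≡ 8 (mod f). Multiplying by 8^(-1) ≡ 12 in F_19 gives a(x)^(-1) ≡ 12·(13x^2 + 2x + 9) ≡ 4x^2 + 5x + 13 (mod f). Check: (x^2 + 12x + 5)·(4x^2 + 5x + 13) = 4x^4 + 15x^3 + 17x^2 + 10x + 8 ≡ 1 (mod x^3 + 13x^2 + x + 7).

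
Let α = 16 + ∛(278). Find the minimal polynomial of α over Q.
m_α(x) = x^3 - 48x^2 + 768x - 4374

Set β = α - 16 = ∛(278), so β^3 = 278. Then (α - 16)^3 - 278 = 0, i.e. α is a root of g(x) = (x - 16)^3 - 278 = x^3 - 48x^2 + 768x - 4374. Since g(x) = h(x - 16) where h(x) = x^3 - 278, and h is irreducible over Q (because 278 is not a perfect cube, so h has no rational root, and a monic cubic with no rational root is irreducible), g is also irreducible (irreducibility is preserved under the substitution x → x - 16). Hence m_α(x) = x^3 - 48x^2 + 768x - 4374.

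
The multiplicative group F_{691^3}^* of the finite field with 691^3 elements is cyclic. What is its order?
|F_{691^3}^*| = 329939370

F_{691^3} has 691^3 = 329939371 elements; its multiplicative group consists of all nonzero elements, so |F_{691^3}^*| = 329939371 - 1 = 329939370. (It is cyclic since any finite subgroup of the multiplicative group of a field is cyclic.)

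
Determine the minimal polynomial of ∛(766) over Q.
m_α(x) = x^3 - 766

α satisfies α^3 = 766, so x^3 - 766 annihilates α. By the rational root test, a rational root p/q (in lowest terms) of x^3 - 766 would satisfy p^3 = 766 q^3, forcing q = 1 and p^3 = 766; but 766 is not a perfect cube, contradiction. A monic cubic over Q with no rational root is irreducible (any nontrivial factorization would include a linear factor). Hence x^3 - 766 is the minimal polynomial of α, and in particular [Q(α):Q] = 3.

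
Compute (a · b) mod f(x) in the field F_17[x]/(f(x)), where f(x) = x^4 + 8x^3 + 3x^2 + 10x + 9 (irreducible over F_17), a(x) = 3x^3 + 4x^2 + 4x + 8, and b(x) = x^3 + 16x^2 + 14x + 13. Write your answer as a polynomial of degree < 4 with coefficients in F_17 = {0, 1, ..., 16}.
a · b ≡ 9x^2 + 3x + 4 (mod f(x))

Multiply in F_17[x]: a(x)·b(x) = (3x^3 + 4x^2 + 4x + 8)·(x^3 + 16x^2 + 14x + 13) = 3x^6 + x^5 + 8x^4 + 14x^3 + 15x^2 + 11x + 2. This has degree ≥ 4, so divide by f(x) over F_17: 3x^6 + x^5 + 8x^4 + 14x^3 + 15x^2 + 11x + 2 = (3x^2 + 11x + 13)·(x^4 + 8x^3 + 3x^2 + 10x + 9) + (9x^2 + 3x + 4). Hence a·b ≡ 9x^2 + 3x + 4 (mod f). (F_17[x]/(f) is a field with 17^4 = 83521 elements since f is irreducible of degree 4.)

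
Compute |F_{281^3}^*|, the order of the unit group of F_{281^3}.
|F_{281^3}^*| = 22188040

F_{281^3} has 281^3 = 22188041 elements; its multiplicative group consists of all nonzero elements, so |F_{281^3}^*| = 22188041 - 1 = 22188040. (It is cyclic since any finite subgroup of the multiplicative group of a field is cyclic.)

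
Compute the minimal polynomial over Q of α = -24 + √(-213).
m_α(x) = x^2 + 48x + 789

From α + 24 = √(-213), squaring gives (α + 24)^2 = -213, i.e. α^2 + 48α + 576 = -213, so α^2 + 48α + 789 = 0. The discriminant of x^2 + 48x + 789 is (48)^2 - 4·(789) = 2304 - 3156 = -852, and 4·(-213) is not a perfect square in Q since -213 is squarefree and ≠ 1. Hence x^2 + 48x + 789 is irreducible over Q and is the minimal polynomial of α.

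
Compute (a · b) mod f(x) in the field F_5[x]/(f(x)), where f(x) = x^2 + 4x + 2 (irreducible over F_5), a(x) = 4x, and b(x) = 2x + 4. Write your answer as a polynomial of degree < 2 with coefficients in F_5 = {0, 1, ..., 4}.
a · b ≡ 4x + 4 (mod f(x))

Multiply in F_5[x]: a(x)·b(x) = (4x)·(2x + 4) = 3x^2 + x. This has degree ≥ 2, so divide by f(x) over F_5: 3x^2 + x = (3)·(x^2 + 4x + 2) + (4x + 4). Hence a·b ≡ 4x + 4 (mod f). (F_5[x]/(f) is a field with 5^2 = 25 elements since f is irreducible of degree 2.)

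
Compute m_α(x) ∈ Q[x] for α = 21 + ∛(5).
m_α(x) = x^3 - 63x^2 + 1323x - 9266

Set β = α - 21 = ∛(5), so β^3 = 5. Then (α - 21)^3 - 5 = 0, i.e. α is a root of g(x) = (x - 21)^3 - 5 = x^3 - 63x^2 + 1323x - 9266. Since g(x) = h(x - 21) where h(x) = x^3 - 5, and h is irreducible over Q (because 5 is not a perfect cube, so h has no rational root, and a monic cubic with no rational root is irreducible), g is also irreducible (irreducibility is preserved under the substitution x → x - 21). Hence m_α(x) = x^3 - 63x^2 + 1323x - 9266.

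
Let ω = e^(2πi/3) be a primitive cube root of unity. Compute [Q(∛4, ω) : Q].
[Q(∛4, ω) : Q] = 6

[Q(∛4):Q] = 3 (min poly x^3 - 4, irreducible since 4 is not a perfect cube). [Q(ω):Q] = 2 (min poly x^2 + x + 1). Since Q(∛4) ⊂ R and ω ∉ R, we have ω ∉ Q(∛4), so x^2 + x + 1 remains irreducible over Q(∛4) and [Q(∛4, ω) : Q(∛4)] = 2. By the tower law, [Q(∛4, ω) : Q] = 3 · 2 = 6. (In fact Q(∛4, ω) is the splitting field of x^3 - 4 over Q.)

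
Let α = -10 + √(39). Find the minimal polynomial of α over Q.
m_α(x) = x^2 + 20x + 61

From α + 10 = √(39), squaring gives (α + 10)^2 = 39, i.e. α^2 + 20α + 100 = 39, so α^2 + 20α + 61 = 0. The discriminant of x^2 + 20x + 61 is (20)^2 - 4·(61) = 400 - 244 = 156, and 4·(39) is not a perfect square in Q since 39 is squarefree and ≠ 1. Hence x^2 + 20x + 61 is irreducible over Q and is the minimal polynomial of α.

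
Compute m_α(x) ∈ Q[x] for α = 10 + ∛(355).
m_α(x) = x^3 - 30x^2 + 300x - 1355

Set β = α - 10 = ∛(355), so β^3 = 355. Then (α - 10)^3 - 355 = 0, i.e. α is a root of g(x) = (x - 10)^3 - 355 = x^3 - 30x^2 + 300x - 1355. Since g(x) = h(x - 10) where h(x) = x^3 - 355, and h is irreducible over Q (because 355 is not a perfect cube, so h has no rational root, and a monic cubic with no rational root is irreducible), g is also irreducible (irreducibility is preserved under the substitution x → x - 10). Hence m_α(x) = x^3 - 30x^2 + 300x - 1355.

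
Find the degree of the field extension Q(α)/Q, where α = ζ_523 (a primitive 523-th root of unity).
[Q(α):Q] = 522

The minimal polynomial of ζ_523 over Q is the 523-th cyclotomic polynomial Φ_523(x), which is irreducible over Q and has degree φ(523) = 522. Hence [Q(α):Q] = φ(523) = 522.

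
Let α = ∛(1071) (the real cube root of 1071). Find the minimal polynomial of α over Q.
m_α(x) = x^3 - 1071

α satisfies α^3 = 1071, so x^3 - 1071 annihilates α. By the rational root test, a rational root p/q (in lowest terms) of x^3 - 1071 would satisfy p^3 = 1071 q^3, forcing q = 1 and p^3 = 1071; but 1071 is not a perfect cube, contradiction. A monic cubic over Q with no rational root is irreducible (any nontrivial factorization would include a linear factor). Hence x^3 - 1071 is the minimal polynomial of α, and in particular [Q(α):Q] = 3.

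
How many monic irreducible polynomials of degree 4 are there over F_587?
There are 29681862798 monic irreducible polynomials of degree 4 over F_587

Each element of F_{587^4} that lies in no proper subfield is a root of exactly one monic irreducible of degree 4 over F_587, and each such polynomial has 4 distinct roots in F_{587^4}. By Möbius inversion the count is N_587(4) = (1/4) Σ_{d|4} μ(4/d) · 587^d = (1/4)(μ(4)·587^1 + μ(2)·587^2 + μ(1)·587^4) = 118727451192/4 = 29681862798.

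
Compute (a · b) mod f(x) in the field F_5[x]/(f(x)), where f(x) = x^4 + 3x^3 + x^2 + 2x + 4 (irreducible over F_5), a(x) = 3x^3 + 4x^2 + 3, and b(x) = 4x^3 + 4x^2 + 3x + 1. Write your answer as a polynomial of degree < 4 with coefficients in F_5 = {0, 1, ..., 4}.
a · b ≡ 2x^2 + 2x (mod f(x))

Multiply in F_5[x]: a(x)·b(x) = (3x^3 + 4x^2 + 3)·(4x^3 + 4x^2 + 3x + 1) = 2x^6 + 3x^5 + 2x^3 + x^2 + 4x + 3. This has degree ≥ 4, so divide by f(x) over F_5: 2x^6 + 3x^5 + 2x^3 + x^2 + 4x + 3 = (2x^2 + 2x + 2)·(x^4 + 3x^3 + x^2 + 2x + 4) + (2x^2 + 2x). Hence a·b ≡ 2x^2 + 2x (mod f). (F_5[x]/(f) is a field with 5^4 = 625 elements since f is irreducible of degree 4.)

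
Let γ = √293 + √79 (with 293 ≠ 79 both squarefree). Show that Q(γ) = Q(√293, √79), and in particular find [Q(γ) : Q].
[Q(γ) : Q] = 4 (equivalently, Q(γ) = Q(√293, √79))

Obviously Q(γ) ⊆ Q(√293, √79), and [Q(√293, √79):Q] = 4 (since 293, 79 are distinct squarefree integers > 1 with 23147 not a perfect square). To show equality we compute the minimal polynomial of γ. From γ = √293 + √79: γ^2 = 293 + 2√(23147) + 79 = 372 + 2√(23147), so γ^2 - 372 = 2√(23147); squaring, (γ^2 - 372)^2 = 4·23147, i.e. γ^4 - 744γ^2 + 138384 - 92588 = 0, i.e. γ^4 - 744γ^2 + 45796 = 0. So γ is a root of x^4 - 744x^2 + 45796. This polynomial is irreducible over Q: it has no rational root (each ±√293 ± √79 is irrational), and any factorization into two quadratics over Q would force √(23147) ∈ Q (pairing opposite roots) or √293, √79 ∈ Q (other pairings), all impossible. Hence [Q(γ):Q] = 4 = [Q(√293, √79):Q], so Q(γ) = Q(√293, √79).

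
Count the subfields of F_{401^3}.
F_{401^3} has 2 subfields

The subfields of F_{p^n} are exactly the fields F_{p^d} for d | n (each is the fixed field of the unique index-d subgroup of Gal(F_{p^n}/F_p) ≅ Z/nZ). The divisors of n = 3 are {1, 3}, giving 2 subfields: F_{401^1}, F_{401^3}.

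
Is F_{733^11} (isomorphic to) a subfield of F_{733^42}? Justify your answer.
No: F_{733^11} is not a subfield of F_{733^42}

F_{p^m} embeds in F_{p^n} iff m | n. Here 11 ∤ 42 (since 42 = 3·11 + 9 with remainder 9 ≠ 0), so F_{733^11} is not a subfield of F_{733^42}. Equivalently: if it were, the tower law would give 11 = [F_{733^11}:F_733] dividing [F_{733^42}:F_733] = 42, contradiction.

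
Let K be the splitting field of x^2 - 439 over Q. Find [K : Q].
[K : Q] = 2

f(x) = x^2 - 439 factors as (x - √439)(x + √439). The splitting field is K = Q(√439). Since 439 is squarefree and > 1, it is not a perfect square, so x^2 - 439 is irreducible over Q and [Q(√439) : Q] = 2. Hence [K : Q] = 2.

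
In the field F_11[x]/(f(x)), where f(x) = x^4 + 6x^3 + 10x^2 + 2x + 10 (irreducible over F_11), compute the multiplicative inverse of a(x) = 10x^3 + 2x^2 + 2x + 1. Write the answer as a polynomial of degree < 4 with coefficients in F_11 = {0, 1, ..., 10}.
a(x)^(-1) ≡ 5x^3 + x^2 + 6x + 3 (mod f(x))

Since f is irreducible over F_11, F_11[x]/(f) is a field and a(x) ≠ 0 has an inverse. Apply the extended Euclidean algorithm to f(x) and a(x) in F_11[x]: f(x) = (10x + 3)·a(x) + (6x^2 + 8x + 7);  a(x) = (9x + 3)·(6x^2 + 8x + 7) + (3x + 2);  (6x^2 + 8x + 7) = (2x + 5)·(3x + 2) + (8). The last nonzero remainder is the constant 8 = gcd(f, a) in F_11. Back-substituting through the division chain expresses 8 = s(x)·a(x) + t(x)·f(x) with s(x) ≡ 7x^3 + 8x^2 + 4x + 2 (mod f), so (7x^3 + 8x^2 + 4x + 2)·a(x) ≡ 8 (mod f). Multiplying by 8^(-1) ≡ 7 in F_11 gives a(x)^(-1) ≡ 7·(7x^3 + 8x^2 + 4x + 2) ≡ 5x^3 + x^2 + 6x + 3 (mod f). Check: (10x^3 + 2x^2 + 2x + 1)·(5x^3 + x^2 + 6x + 3) = 6x^6 + 9x^5 + 6x^4 + 5x^3 + 8x^2 + x + 3 ≡ 1 (mod x^4 + 6x^3 + 10x^2 + 2x + 10).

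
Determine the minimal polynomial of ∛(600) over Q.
m_α(x) = x^3 - 600

α satisfies α^3 = 600, so x^3 - 600 annihilates α. By the rational root test, a rational root p/q (in lowest terms) of x^3 - 600 would satisfy p^3 = 600 q^3, forcing q = 1 and p^3 = 600; but 600 is not a perfect cube, contradiction. A monic cubic over Q with no rational root is irreducible (any nontrivial factorization would include a linear factor). Hence x^3 - 600 is the minimal polynomial of α, and in particular [Q(α):Q] = 3.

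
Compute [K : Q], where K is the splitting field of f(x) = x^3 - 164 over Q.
[K : Q] = 6

The roots of x^3 - 164 are ∛164, ω∛164, ω^2∛164 where ω = e^(2πi/3) is a primitive cube root of unity, so K = Q(∛164, ω). Now [Q(∛164):Q] = 3 (since 164 is not a perfect cube, x^3 - 164 is irreducible) and [Q(ω):Q] = 2. Both 2 and 3 divide [K:Q], and [K:Q] ≤ 3·2 = 6, so [K:Q] = 6. (Equivalently: Q(∛164) ⊂ R but ω ∉ R, so [K : Q(∛164)] = 2.)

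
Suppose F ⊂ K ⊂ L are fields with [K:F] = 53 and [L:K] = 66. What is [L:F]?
[L:F] = 3498

The tower law says that for any tower of field extensions F ⊂ K ⊂ L with finite degrees, [L:F] = [L:K] · [K:F]. Here this gives [L:F] = 66 · 53 = 3498.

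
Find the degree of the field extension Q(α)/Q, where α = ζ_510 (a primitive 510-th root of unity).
[Q(α):Q] = 128

The minimal polynomial of ζ_510 over Q is the 510-th cyclotomic polynomial Φ_510(x), which is irreducible over Q and has degree φ(510) = 128. Hence [Q(α):Q] = φ(510) = 128.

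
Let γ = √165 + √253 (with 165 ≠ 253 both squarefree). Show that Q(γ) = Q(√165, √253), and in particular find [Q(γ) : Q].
[Q(γ) : Q] = 4 (equivalently, Q(γ) = Q(√165, √253))

Obviously Q(γ) ⊆ Q(√165, √253), and [Q(√165, √253):Q] = 4 (since 165, 253 are distinct squarefree integers > 1 with 41745 not a perfect square). To show equality we compute the minimal polynomial of γ. From γ = √165 + √253: γ^2 = 165 + 2√(41745) + 253 = 418 + 2√(41745), so γ^2 - 418 = 2√(41745); squaring, (γ^2 - 418)^2 = 4·41745, i.e. γ^4 - 836γ^2 + 174724 - 166980 = 0, i.e. γ^4 - 836γ^2 + 7744 = 0. So γ is a root of x^4 - 836x^2 + 7744. This polynomial is irreducible over Q: it has no rational root (each ±√165 ± √253 is irrational), and any factorization into two quadratics over Q would force √(41745) ∈ Q (pairing opposite roots) or √165, √253 ∈ Q (other pairings), all impossible. Hence [Q(γ):Q] = 4 = [Q(√165, √253):Q], so Q(γ) = Q(√165, √253).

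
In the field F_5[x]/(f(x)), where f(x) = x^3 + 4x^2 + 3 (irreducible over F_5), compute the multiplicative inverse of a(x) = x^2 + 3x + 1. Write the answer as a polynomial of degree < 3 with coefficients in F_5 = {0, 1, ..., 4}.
a(x)^(-1) ≡ 4x^2 + 3x + 3 (mod f(x))

Since f is irreducible over F_5, F_5[x]/(f) is a field and a(x) ≠ 0 has an inverse. Apply the extended Euclidean algorithm to f(x) and a(x) in F_5[x]: f(x) = (x + 1)·a(x) + (x + 2);  a(x) = (x + 1)·(x + 2) + (4). The last nonzero remainder is the constant 4 = gcd(f, a) in F_5. Back-substituting through the division chain expresses 4 = s(x)·a(x) + t(x)·f(x) with s(x) ≡ x^2 + 2x + 2 (mod f), so (x^2 + 2x + 2)·a(x) ≡ 4 (mod f). Multiplying by 4^(-1) ≡ 4 in F_5 gives a(x)^(-1) ≡ 4·(x^2 + 2x + 2) ≡ 4x^2 + 3x + 3 (mod f). Check: (x^2 + 3x + 1)·(4x^2 + 3x + 3) = 4x^4 + x^2 + 2x + 3 ≡ 1 (mod x^3 + 4x^2 + 3).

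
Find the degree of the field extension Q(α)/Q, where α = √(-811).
[Q(α):Q] = 2

[Q(α):Q] equals the degree of the minimal polynomial of α. Here α^2 = -811 and x^2 + 811 is irreducible (d = -811 is squarefree, ≠ 1, hence not a square), so deg(m_α) = 2. Thus [Q(α):Q] = 2.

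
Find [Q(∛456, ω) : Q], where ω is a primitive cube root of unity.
[Q(∛456, ω) : Q] = 6

[Q(∛456):Q] = 3 (min poly x^3 - 456, irreducible since 456 is not a perfect cube). [Q(ω):Q] = 2 (min poly x^2 + x + 1). Since Q(∛456) ⊂ R and ω ∉ R, we have ω ∉ Q(∛456), so x^2 + x + 1 remains irreducible over Q(∛456) and [Q(∛456, ω) : Q(∛456)] = 2. By the tower law, [Q(∛456, ω) : Q] = 3 · 2 = 6. (In fact Q(∛456, ω) is the splitting field of x^3 - 456 over Q.)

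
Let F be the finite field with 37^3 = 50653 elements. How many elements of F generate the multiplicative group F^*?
There are φ(50652) = 14256 primitive elements

F_q^* is cyclic of order q - 1 = 50652. A cyclic group of order m has exactly φ(m) generators. Here m = 50652 = 2^2 · 3^3 · 7 · 67, so the number of primitive elements is φ(50652) = 14256.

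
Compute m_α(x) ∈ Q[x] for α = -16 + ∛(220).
m_α(x) = x^3 + 48x^2 + 768x + 3876

Set β = α + 16 = ∛(220), so β^3 = 220. Then (α + 16)^3 - 220 = 0, i.e. α is a root of g(x) = (x + 16)^3 - 220 = x^3 + 48x^2 + 768x + 3876. Since g(x) = h(x + 16) where h(x) = x^3 - 220, and h is irreducible over Q (because 220 is not a perfect cube, so h has no rational root, and a monic cubic with no rational root is irreducible), g is also irreducible (irreducibility is preserved under the substitution x → x + 16). Hence m_α(x) = x^3 + 48x^2 + 768x + 3876.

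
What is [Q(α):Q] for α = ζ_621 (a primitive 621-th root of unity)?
[Q(α):Q] = 396

The minimal polynomial of ζ_621 over Q is the 621-th cyclotomic polynomial Φ_621(x), which is irreducible over Q and has degree φ(621) = 396. Hence [Q(α):Q] = φ(621) = 396.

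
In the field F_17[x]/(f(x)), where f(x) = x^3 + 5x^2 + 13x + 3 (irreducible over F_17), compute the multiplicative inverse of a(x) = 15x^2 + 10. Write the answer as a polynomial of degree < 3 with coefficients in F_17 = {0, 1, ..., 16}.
a(x)^(-1) ≡ 3x^2 + 16x + 8 (mod f(x))

Since f is irreducible over F_17, F_17[x]/(f) is a field and a(x) ≠ 0 has an inverse. Apply the extended Euclidean algorithm to f(x) and a(x) in F_17[x]: f(x) = (8x + 6)·a(x) + (x + 11);  a(x) = (15x + 5)·(x + 11) + (6). The last nonzero remainder is the constant 6 = gcd(f, a) in F_17. Back-substituting through the division chain expresses 6 = s(x)·a(x) + t(x)·f(x) with s(x) ≡ x^2 + 11x + 14 (mod f), so (x^2 + 11x + 14)·a(x) ≡ 6 (mod f). Multiplying by 6^(-1) ≡ 3 in F_17 gives a(x)^(-1) ≡ 3·(x^2 + 11x + 14) ≡ 3x^2 + 16x + 8 (mod f). Check: (15x^2 + 10)·(3x^2 + 16x + 8) = 11x^4 + 2x^3 + 14x^2 + 7x + 12 ≡ 1 (mod x^3 + 5x^2 + 13x + 3).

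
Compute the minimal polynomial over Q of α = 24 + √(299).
m_α(x) = x^2 - 48x + 277

From α - 24 = √(299), squaring gives (α - 24)^2 = 299, i.e. α^2 - 48α + 576 = 299, so α^2 - 48α + 277 = 0. The discriminant of x^2 - 48x + 277 is (-48)^2 - 4·(277) = 2304 - 1108 = 1196, and 4·(299) is not a perfect square in Q since 299 is squarefree and ≠ 1. Hence x^2 - 48x + 277 is irreducible over Q and is the minimal polynomial of α.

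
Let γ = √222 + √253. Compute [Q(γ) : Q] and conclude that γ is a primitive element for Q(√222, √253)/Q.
[Q(γ) : Q] = 4 (equivalently, Q(γ) = Q(√222, √253))

Obviously Q(γ) ⊆ Q(√222, √253), and [Q(√222, √253):Q] = 4 (since 222, 253 are distinct squarefree integers > 1 with 56166 not a perfect square). To show equality we compute the minimal polynomial of γ. From γ = √222 + √253: γ^2 = 222 + 2√(56166) + 253 = 475 + 2√(56166), so γ^2 - 475 = 2√(56166); squaring, (γ^2 - 475)^2 = 4·56166, i.e. γ^4 - 950γ^2 + 225625 - 224664 = 0, i.e. γ^4 - 950γ^2 + 961 = 0. So γ is a root of x^4 - 950x^2 + 961. This polynomial is irreducible over Q: it has no rational root (each ±√222 ± √253 is irrational), and any factorization into two quadratics over Q would force √(56166) ∈ Q (pairing opposite roots) or √222, √253 ∈ Q (other pairings), all impossible. Hence [Q(γ):Q] = 4 = [Q(√222, √253):Q], so Q(γ) = Q(√222, √253).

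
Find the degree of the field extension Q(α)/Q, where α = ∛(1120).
[Q(α):Q] = 3

The minimal polynomial of α is x^3 - 1120, irreducible over Q since 1120 is not a perfect cube (so x^3 - 1120 has no rational root). Hence [Q(α):Q] = deg(m_α) = 3.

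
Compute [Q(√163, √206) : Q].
[Q(√163, √206) : Q] = 4

[Q(√163):Q] = 2 (min poly x^2 - 163, irreducible since 163 is squarefree > 1). For the top step, suppose √206 ∈ Q(√163), say √206 = c + d√163 with c, d ∈ Q. Squaring: 206 = c^2 + 163d^2 + 2cd√163. Since √163 ∉ Q this forces 2cd = 0. If d = 0 then √206 = c ∈ Q, contradicting 206 squarefree > 1. If c = 0 then 206 = 163d^2, so 163·206 = (163d)^2 is a perfect square in Q — but 163·206 = 33578 is not a perfect square (since 163 and 206 are distinct squarefree integers). Contradiction. Hence √206 ∉ Q(√163), so x^2 - 206 stays irreducible over Q(√163) and [Q(√163, √206) : Q(√163)] = 2. By the tower law, [Q(√163, √206) : Q] = 2 · 2 = 4.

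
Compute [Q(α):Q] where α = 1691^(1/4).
[Q(α):Q] = 4

α is a root of x^4 - 1691. By Eisenstein's criterion at the prime p = 19 (which divides the constant term 1691 but p^2 = 361 does not, since 1691 is squarefree), x^4 - 1691 is irreducible over Q. Hence [Q(α):Q] = 4.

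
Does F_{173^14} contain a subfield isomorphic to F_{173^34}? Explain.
No: F_{173^34} is not a subfield of F_{173^14}

F_{p^m} embeds in F_{p^n} iff m | n. Here 34 ∤ 14 (since 14 = 0·34 + 14 with remainder 14 ≠ 0), so F_{173^34} is not a subfield of F_{173^14}. Equivalently: if it were, the tower law would give 34 = [F_{173^34}:F_173] dividing [F_{173^14}:F_173] = 14, contradiction.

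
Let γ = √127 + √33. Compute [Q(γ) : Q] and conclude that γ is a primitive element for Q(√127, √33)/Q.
[Q(γ) : Q] = 4 (equivalently, Q(γ) = Q(√127, √33))

Obviously Q(γ) ⊆ Q(√127, √33), and [Q(√127, √33):Q] = 4 (since 127, 33 are distinct squarefree integers > 1 with 4191 not a perfect square). To show equality we compute the minimal polynomial of γ. From γ = √127 + √33: γ^2 = 127 + 2√(4191) + 33 = 160 + 2√(4191), so γ^2 - 160 = 2√(4191); squaring, (γ^2 - 160)^2 = 4·4191, i.e. γ^4 - 320γ^2 + 25600 - 16764 = 0, i.e. γ^4 - 320γ^2 + 8836 = 0. So γ is a root of x^4 - 320x^2 + 8836. This polynomial is irreducible over Q: it has no rational root (each ±√127 ± √33 is irrational), and any factorization into two quadratics over Q would force √(4191) ∈ Q (pairing opposite roots) or √127, √33 ∈ Q (other pairings), all impossible. Hence [Q(γ):Q] = 4 = [Q(√127, √33):Q], so Q(γ) = Q(√127, √33).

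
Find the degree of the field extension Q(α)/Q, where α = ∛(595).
[Q(α):Q] = 3

The minimal polynomial of α is x^3 - 595, irreducible over Q since 595 is not a perfect cube (so x^3 - 595 has no rational root). Hence [Q(α):Q] = deg(m_α) = 3.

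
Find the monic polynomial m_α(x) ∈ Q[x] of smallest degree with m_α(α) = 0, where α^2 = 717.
m_α(x) = x^2 - 717

α satisfies α^2 - 717 = 0, so x^2 - 717 annihilates α. Since d = 717 is squarefree and ≠ 1, it is not a perfect square in Q, so x^2 - 717 has no rational root and is therefore irreducible over Q (a degree-2 polynomial over a field is irreducible iff it has no root). Hence m_α(x) = x^2 - 717.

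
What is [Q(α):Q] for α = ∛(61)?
[Q(α):Q] = 3

The minimal polynomial of α is x^3 - 61, irreducible over Q since 61 is not a perfect cube (so x^3 - 61 has no rational root). Hence [Q(α):Q] = deg(m_α) = 3.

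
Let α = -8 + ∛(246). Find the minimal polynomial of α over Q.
m_α(x) = x^3 + 24x^2 + 192x + 266

Set β = α + 8 = ∛(246), so β^3 = 246. Then (α + 8)^3 - 246 = 0, i.e. α is a root of g(x) = (x + 8)^3 - 246 = x^3 + 24x^2 + 192x + 266. Since g(x) = h(x + 8) where h(x) = x^3 - 246, and h is irreducible over Q (because 246 is not a perfect cube, so h has no rational root, and a monic cubic with no rational root is irreducible), g is also irreducible (irreducibility is preserved under the substitution x → x + 8). Hence m_α(x) = x^3 + 24x^2 + 192x + 266.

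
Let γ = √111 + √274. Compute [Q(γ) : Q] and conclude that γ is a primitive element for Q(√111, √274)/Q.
[Q(γ) : Q] = 4 (equivalently, Q(γ) = Q(√111, √274))

Obviously Q(γ) ⊆ Q(√111, √274), and [Q(√111, √274):Q] = 4 (since 111, 274 are distinct squarefree integers > 1 with 30414 not a perfect square). To show equality we compute the minimal polynomial of γ. From γ = √111 + √274: γ^2 = 111 + 2√(30414) + 274 = 385 + 2√(30414), so γ^2 - 385 = 2√(30414); squaring, (γ^2 - 385)^2 = 4·30414, i.e. γ^4 - 770γ^2 + 148225 - 121656 = 0, i.e. γ^4 - 770γ^2 + 26569 = 0. So γ is a root of x^4 - 770x^2 + 26569. This polynomial is irreducible over Q: it has no rational root (each ±√111 ± √274 is irrational), and any factorization into two quadratics over Q would force √(30414) ∈ Q (pairing opposite roots) or √111, √274 ∈ Q (other pairings), all impossible. Hence [Q(γ):Q] = 4 = [Q(√111, √274):Q], so Q(γ) = Q(√111, √274).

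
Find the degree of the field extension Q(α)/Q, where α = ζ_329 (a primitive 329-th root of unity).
[Q(α):Q] = 276

The minimal polynomial of ζ_329 over Q is the 329-th cyclotomic polynomial Φ_329(x), which is irreducible over Q and has degree φ(329) = 276. Hence [Q(α):Q] = φ(329) = 276.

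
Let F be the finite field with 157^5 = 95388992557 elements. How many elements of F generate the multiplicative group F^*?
There are φ(95388992556) = 25821504000 primitive elements

F_q^* is cyclic of order q - 1 = 95388992556. A cyclic group of order m has exactly φ(m) generators. Here m = 95388992556 = 2^2 · 3 · 11 · 13 · 31 · 1793161, so the number of primitive elements is φ(95388992556) = 25821504000.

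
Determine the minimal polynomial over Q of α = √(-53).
m_α(x) = x^2 + 53

α satisfies α^2 + 53 = 0, so x^2 + 53 annihilates α. Since d = -53 is squarefree and ≠ 1, it is not a perfect square in Q, so x^2 + 53 has no rational root and is therefore irreducible over Q (a degree-2 polynomial over a field is irreducible iff it has no root). Hence m_α(x) = x^2 + 53.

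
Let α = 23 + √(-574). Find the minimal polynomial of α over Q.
m_α(x) = x^2 - 46x + 1103

From α - 23 = √(-574), squaring gives (α - 23)^2 = -574, i.e. α^2 - 46α + 529 = -574, so α^2 - 46α + 1103 = 0. The discriminant of x^2 - 46x + 1103 is (-46)^2 - 4·(1103) = 2116 - 4412 = -2296, and 4·(-574) is not a perfect square in Q since -574 is squarefree and ≠ 1. Hence x^2 - 46x + 1103 is irreducible over Q and is the minimal polynomial of α.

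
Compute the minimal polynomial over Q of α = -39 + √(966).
m_α(x) = x^2 + 78x + 555

From α + 39 = √(966), squaring gives (α + 39)^2 = 966, i.e. α^2 + 78α + 1521 = 966, so α^2 + 78α + 555 = 0. The discriminant of x^2 + 78x + 555 is (78)^2 - 4·(555) = 6084 - 2220 = 3864, and 4·(966) is not a perfect square in Q since 966 is squarefree and ≠ 1. Hence x^2 + 78x + 555 is irreducible over Q and is the minimal polynomial of α.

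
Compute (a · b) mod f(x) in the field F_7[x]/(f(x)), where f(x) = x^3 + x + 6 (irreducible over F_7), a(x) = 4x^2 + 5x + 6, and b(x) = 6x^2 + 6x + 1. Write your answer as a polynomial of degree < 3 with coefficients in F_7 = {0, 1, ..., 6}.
a · b ≡ 4x^2 + 4x + 4 (mod f(x))

Multiply in F_7[x]: a(x)·b(x) = (4x^2 + 5x + 6)·(6x^2 + 6x + 1) = 3x^4 + 5x^3 + 6x + 6. This has degree ≥ 3, so divide by f(x) over F_7: 3x^4 + 5x^3 + 6x + 6 = (3x + 5)·(x^3 + x + 6) + (4x^2 + 4x + 4). Hence a·b ≡ 4x^2 + 4x + 4 (mod f). (F_7[x]/(f) is a field with 7^3 = 343 elements since f is irreducible of degree 3.)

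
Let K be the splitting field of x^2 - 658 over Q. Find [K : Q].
[K : Q] = 2

f(x) = x^2 - 658 factors as (x - √658)(x + √658). The splitting field is K = Q(√658). Since 658 is squarefree and > 1, it is not a perfect square, so x^2 - 658 is irreducible over Q and [Q(√658) : Q] = 2. Hence [K : Q] = 2.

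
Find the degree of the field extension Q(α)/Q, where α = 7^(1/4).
[Q(α):Q] = 4

α is a root of x^4 - 7. By Eisenstein's criterion at the prime p = 7 (which divides the constant term 7 but p^2 = 49 does not, since 7 is squarefree), x^4 - 7 is irreducible over Q. Hence [Q(α):Q] = 4.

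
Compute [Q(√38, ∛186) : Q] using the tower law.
[Q(√38, ∛186) : Q] = 6

Let L = Q(√38, ∛186). Since Q(√38) ⊂ L and [Q(√38):Q] = 2, the tower law gives 2 | [L:Q]. Likewise Q(∛186) ⊂ L with [Q(∛186):Q] = 3 (because 186 is not a perfect cube), so 3 | [L:Q]. As gcd(2,3) = 1, [L:Q] is divisible by 6. Conversely L is generated over Q by √38 and ∛186, so [L:Q] ≤ 2·3 = 6. Therefore [Q(√38, ∛186) : Q] = 6.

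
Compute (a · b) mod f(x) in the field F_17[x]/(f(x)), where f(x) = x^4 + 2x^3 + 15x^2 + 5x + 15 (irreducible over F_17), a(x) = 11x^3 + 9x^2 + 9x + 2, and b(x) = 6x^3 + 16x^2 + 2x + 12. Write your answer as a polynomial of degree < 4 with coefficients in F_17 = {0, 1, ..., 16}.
a · b ≡ 13x^3 + 10x^2 + 4x + 13 (mod f(x))

Multiply in F_17[x]: a(x)·b(x) = (11x^3 + 9x^2 + 9x + 2)·(6x^3 + 16x^2 + 2x + 12) = 15x^6 + 9x^5 + 16x^4 + 5x^2 + 10x + 7. This has degree ≥ 4, so divide by f(x) over F_17: 15x^6 + 9x^5 + 16x^4 + 5x^2 + 10x + 7 = (15x^2 + 13x + 3)·(x^4 + 2x^3 + 15x^2 + 5x + 15) + (13x^3 + 10x^2 + 4x + 13). Hence a·b ≡ 13x^3 + 10x^2 + 4x + 13 (mod f). (F_17[x]/(f) is a field with 17^4 = 83521 elements since f is irreducible of degree 4.)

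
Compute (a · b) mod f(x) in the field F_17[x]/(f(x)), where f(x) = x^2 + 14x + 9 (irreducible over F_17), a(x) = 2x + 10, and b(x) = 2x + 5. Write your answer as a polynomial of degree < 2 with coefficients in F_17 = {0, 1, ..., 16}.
a · b ≡ 8x + 14 (mod f(x))

Multiply in F_17[x]: a(x)·b(x) = (2x + 10)·(2x + 5) = 4x^2 + 13x + 16. This has degree ≥ 2, so divide by f(x) over F_17: 4x^2 + 13x + 16 = (4)·(x^2 + 14x + 9) + (8x + 14). Hence a·b ≡ 8x + 14 (mod f). (F_17[x]/(f) is a field with 17^2 = 289 elements since f is irreducible of degree 2.)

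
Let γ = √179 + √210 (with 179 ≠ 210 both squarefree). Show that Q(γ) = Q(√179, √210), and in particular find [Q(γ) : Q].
[Q(γ) : Q] = 4 (equivalently, Q(γ) = Q(√179, √210))

Obviously Q(γ) ⊆ Q(√179, √210), and [Q(√179, √210):Q] = 4 (since 179, 210 are distinct squarefree integers > 1 with 37590 not a perfect square). To show equality we compute the minimal polynomial of γ. From γ = √179 + √210: γ^2 = 179 + 2√(37590) + 210 = 389 + 2√(37590), so γ^2 - 389 = 2√(37590); squaring, (γ^2 - 389)^2 = 4·37590, i.e. γ^4 - 778γ^2 + 151321 - 150360 = 0, i.e. γ^4 - 778γ^2 + 961 = 0. So γ is a root of x^4 - 778x^2 + 961. This polynomial is irreducible over Q: it has no rational root (each ±√179 ± √210 is irrational), and any factorization into two quadratics over Q would force √(37590) ∈ Q (pairing opposite roots) or √179, √210 ∈ Q (other pairings), all impossible. Hence [Q(γ):Q] = 4 = [Q(√179, √210):Q], so Q(γ) = Q(√179, √210).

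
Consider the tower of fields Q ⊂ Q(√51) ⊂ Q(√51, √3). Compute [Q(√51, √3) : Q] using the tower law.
[Q(√51, √3) : Q] = 4

[Q(√51):Q] = 2 (min poly x^2 - 51, irreducible since 51 is squarefree > 1). For the top step, suppose √3 ∈ Q(√51), say √3 = c + d√51 with c, d ∈ Q. Squaring: 3 = c^2 + 51d^2 + 2cd√51. Since √51 ∉ Q this forces 2cd = 0. If d = 0 then √3 = c ∈ Q, contradicting 3 squarefree > 1. If c = 0 then 3 = 51d^2, so 51·3 = (51d)^2 is a perfect square in Q — but 51·3 = 153 is not a perfect square (since 51 and 3 are distinct squarefree integers). Contradiction. Hence √3 ∉ Q(√51), so x^2 - 3 stays irreducible over Q(√51) and [Q(√51, √3) : Q(√51)] = 2. By the tower law, [Q(√51, √3) : Q] = 2 · 2 = 4.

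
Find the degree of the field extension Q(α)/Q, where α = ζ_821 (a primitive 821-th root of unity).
[Q(α):Q] = 820

The minimal polynomial of ζ_821 over Q is the 821-th cyclotomic polynomial Φ_821(x), which is irreducible over Q and has degree φ(821) = 820. Hence [Q(α):Q] = φ(821) = 820.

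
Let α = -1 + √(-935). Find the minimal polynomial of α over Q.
m_α(x) = x^2 + 2x + 936

From α + 1 = √(-935), squaring gives (α + 1)^2 = -935, i.e. α^2 + 2α + 1 = -935, so α^2 + 2α + 936 = 0. The discriminant of x^2 + 2x + 936 is (2)^2 - 4·(936) = 4 - 3744 = -3740, and 4·(-935) is not a perfect square in Q since -935 is squarefree and ≠ 1. Hence x^2 + 2x + 936 is irreducible over Q and is the minimal polynomial of α.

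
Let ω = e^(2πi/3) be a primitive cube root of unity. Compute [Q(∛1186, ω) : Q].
[Q(∛1186, ω) : Q] = 6

[Q(∛1186):Q] = 3 (min poly x^3 - 1186, irreducible since 1186 is not a perfect cube). [Q(ω):Q] = 2 (min poly x^2 + x + 1). Since Q(∛1186) ⊂ R and ω ∉ R, we have ω ∉ Q(∛1186), so x^2 + x + 1 remains irreducible over Q(∛1186) and [Q(∛1186, ω) : Q(∛1186)] = 2. By the tower law, [Q(∛1186, ω) : Q] = 3 · 2 = 6. (In fact Q(∛1186, ω) is the splitting field of x^3 - 1186 over Q.)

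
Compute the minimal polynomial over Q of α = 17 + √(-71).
m_α(x) = x^2 - 34x + 360

From α - 17 = √(-71), squaring gives (α - 17)^2 = -71, i.e. α^2 - 34α + 289 = -71, so α^2 - 34α + 360 = 0. The discriminant of x^2 - 34x + 360 is (-34)^2 - 4·(360) = 1156 - 1440 = -284, and 4·(-71) is not a perfect square in Q since -71 is squarefree and ≠ 1. Hence x^2 - 34x + 360 is irreducible over Q and is the minimal polynomial of α.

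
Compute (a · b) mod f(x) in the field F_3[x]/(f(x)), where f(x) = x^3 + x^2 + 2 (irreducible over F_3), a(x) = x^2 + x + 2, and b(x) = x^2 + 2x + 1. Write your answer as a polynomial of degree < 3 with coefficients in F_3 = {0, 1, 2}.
a · b ≡ 1 (mod f(x))

Multiply in F_3[x]: a(x)·b(x) = (x^2 + x + 2)·(x^2 + 2x + 1) = x^4 + 2x^2 + 2x + 2. This has degree ≥ 3, so divide by f(x) over F_3: x^4 + 2x^2 + 2x + 2 = (x + 2)·(x^3 + x^2 + 2) + (1). Hence a·b ≡ 1 (mod f). (F_3[x]/(f) is a field with 3^3 = 27 elements since f is irreducible of degree 3.)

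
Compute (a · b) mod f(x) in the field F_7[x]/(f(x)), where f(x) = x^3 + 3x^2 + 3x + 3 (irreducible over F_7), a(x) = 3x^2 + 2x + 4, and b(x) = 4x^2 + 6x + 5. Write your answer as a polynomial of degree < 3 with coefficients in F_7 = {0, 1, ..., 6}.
a · b ≡ 2x^2 + 1 (mod f(x))

Multiply in F_7[x]: a(x)·b(x) = (3x^2 + 2x + 4)·(4x^2 + 6x + 5) = 5x^4 + 5x^3 + x^2 + 6x + 6. This has degree ≥ 3, so divide by f(x) over F_7: 5x^4 + 5x^3 + x^2 + 6x + 6 = (5x + 4)·(x^3 + 3x^2 + 3x + 3) + (2x^2 + 1). Hence a·b ≡ 2x^2 + 1 (mod f). (F_7[x]/(f) is a field with 7^3 = 343 elements since f is irreducible of degree 3.)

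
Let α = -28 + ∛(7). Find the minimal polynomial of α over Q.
m_α(x) = x^3 + 84x^2 + 2352x + 21945

Set β = α + 28 = ∛(7), so β^3 = 7. Then (α + 28)^3 - 7 = 0, i.e. α is a root of g(x) = (x + 28)^3 - 7 = x^3 + 84x^2 + 2352x + 21945. Since g(x) = h(x + 28) where h(x) = x^3 - 7, and h is irreducible over Q (because 7 is not a perfect cube, so h has no rational root, and a monic cubic with no rational root is irreducible), g is also irreducible (irreducibility is preserved under the substitution x → x + 28). Hence m_α(x) = x^3 + 84x^2 + 2352x + 21945.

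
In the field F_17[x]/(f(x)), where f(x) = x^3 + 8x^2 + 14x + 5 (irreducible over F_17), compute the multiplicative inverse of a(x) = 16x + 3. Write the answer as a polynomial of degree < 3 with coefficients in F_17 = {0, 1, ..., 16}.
a(x)^(-1) ≡ 12x^2 + 13x + 3 (mod f(x))

Since f is irreducible over F_17, F_17[x]/(f) is a field and a(x) ≠ 0 has an inverse. Apply the extended Euclidean algorithm to f(x) and a(x) in F_17[x]: f(x) = (16x^2 + 6x + 4)·a(x) + (10). The last nonzero remainder is the constant 10 = gcd(f, a) in F_17. Back-substituting through the division chain expresses 10 = s(x)·a(x) + t(x)·f(x) with s(x) ≡ x^2 + 11x + 13 (mod f), so (x^2 + 11x + 13)·a(x) ≡ 10 (mod f). Multiplying by 10^(-1) ≡ 12 in F_17 gives a(x)^(-1) ≡ 12·(x^2 + 11x + 13) ≡ 12x^2 + 13x + 3 (mod f). Check: (16x + 3)·(12x^2 + 13x + 3) = 5x^3 + 6x^2 + 2x + 9 ≡ 1 (mod x^3 + 8x^2 + 14x + 5).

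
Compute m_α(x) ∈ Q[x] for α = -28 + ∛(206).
m_α(x) = x^3 + 84x^2 + 2352x + 21746

Set β = α + 28 = ∛(206), so β^3 = 206. Then (α + 28)^3 - 206 = 0, i.e. α is a root of g(x) = (x + 28)^3 - 206 = x^3 + 84x^2 + 2352x + 21746. Since g(x) = h(x + 28) where h(x) = x^3 - 206, and h is irreducible over Q (because 206 is not a perfect cube, so h has no rational root, and a monic cubic with no rational root is irreducible), g is also irreducible (irreducibility is preserved under the substitution x → x + 28). Hence m_α(x) = x^3 + 84x^2 + 2352x + 21746.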